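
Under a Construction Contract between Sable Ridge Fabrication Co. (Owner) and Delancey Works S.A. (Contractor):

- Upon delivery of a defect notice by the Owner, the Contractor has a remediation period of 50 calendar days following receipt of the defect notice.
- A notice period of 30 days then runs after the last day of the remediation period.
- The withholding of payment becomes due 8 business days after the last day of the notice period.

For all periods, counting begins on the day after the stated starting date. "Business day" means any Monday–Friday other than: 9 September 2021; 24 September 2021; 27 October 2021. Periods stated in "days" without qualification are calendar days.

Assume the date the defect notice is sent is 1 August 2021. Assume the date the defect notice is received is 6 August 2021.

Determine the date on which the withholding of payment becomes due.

The last day of the remediation period: 6 August 2021 + 50 days = 25 September 2021.
Adding 30 calendar days to 25 September 2021 gives 25 October 2021, which is the last day of the notice period.
The date on which the withholding of payment becomes due: 8 business days after Monday, 25 October 2021, skipping weekends and the listed holiday on Oct 27 — Oct 26, Oct 28, Oct 29, Nov 1, Nov 2, Nov 3, Nov 4, Nov 5 — lands on Friday, 5 November 2021.

5 November 2021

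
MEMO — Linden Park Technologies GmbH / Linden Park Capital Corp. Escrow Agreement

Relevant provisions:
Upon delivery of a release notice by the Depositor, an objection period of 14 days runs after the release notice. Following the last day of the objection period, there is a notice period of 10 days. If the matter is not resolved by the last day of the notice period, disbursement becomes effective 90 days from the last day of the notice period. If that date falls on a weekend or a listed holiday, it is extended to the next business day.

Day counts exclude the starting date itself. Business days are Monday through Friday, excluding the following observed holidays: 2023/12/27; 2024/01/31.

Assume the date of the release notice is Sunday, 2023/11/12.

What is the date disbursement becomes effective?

The last day of the objection period: 2023/11/12 + 14 days = 2023/11/26.
Adding 10 calendar days to 2023/11/26 gives 2023/12/06, which is the last day of the notice period.
Adding 90 calendar days to 2023/12/06 gives 2024/03/05, which is the date disbursement becomes effective. 2024/03/05 is a Tuesday and is not a listed holiday, so no roll-forward applies.

2024/03/05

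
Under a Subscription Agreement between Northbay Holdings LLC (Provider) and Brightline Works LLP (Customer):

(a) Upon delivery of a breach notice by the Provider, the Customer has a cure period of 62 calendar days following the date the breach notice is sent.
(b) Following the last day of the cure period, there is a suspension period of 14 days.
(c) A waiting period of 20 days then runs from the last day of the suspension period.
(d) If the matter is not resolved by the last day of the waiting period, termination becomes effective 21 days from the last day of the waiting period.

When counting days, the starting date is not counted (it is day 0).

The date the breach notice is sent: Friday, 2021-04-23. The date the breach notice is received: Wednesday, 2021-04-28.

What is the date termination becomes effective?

2021-08-18

Adding 62 calendar days to 2021-04-23 gives 2021-06-24, which is the last day of the cure period.
The last day of the suspension period: 2021-06-24 + 14 days = 2021-07-08.
Adding 20 calendar days to 2021-07-08 gives 2021-07-28, which is the last day of the waiting period.
The date termination becomes effective: 21 calendar days after 2021-07-28 is 2021-08-18.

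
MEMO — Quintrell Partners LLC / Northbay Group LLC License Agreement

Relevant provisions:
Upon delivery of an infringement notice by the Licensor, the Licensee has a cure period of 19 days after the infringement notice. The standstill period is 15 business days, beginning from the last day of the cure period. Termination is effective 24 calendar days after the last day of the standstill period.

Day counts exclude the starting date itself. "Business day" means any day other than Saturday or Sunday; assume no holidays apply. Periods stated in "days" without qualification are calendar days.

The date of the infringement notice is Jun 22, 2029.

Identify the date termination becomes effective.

Adding 19 calendar days to Jun 22, 2029 gives Jul 11, 2029, which is the last day of the cure period.
From Wednesday, Jul 11, 2029, 15 business days (Jul 12, Jul 13, Jul 16, Jul 17, …, Jul 30, Jul 31, Aug 1, skipping weekends) brings us to Wednesday, Aug 1, 2029, which is the last day of the standstill period.
The date termination becomes effective: Aug 1, 2029 + 24 days = Aug 25, 2029.

Aug 25, 2029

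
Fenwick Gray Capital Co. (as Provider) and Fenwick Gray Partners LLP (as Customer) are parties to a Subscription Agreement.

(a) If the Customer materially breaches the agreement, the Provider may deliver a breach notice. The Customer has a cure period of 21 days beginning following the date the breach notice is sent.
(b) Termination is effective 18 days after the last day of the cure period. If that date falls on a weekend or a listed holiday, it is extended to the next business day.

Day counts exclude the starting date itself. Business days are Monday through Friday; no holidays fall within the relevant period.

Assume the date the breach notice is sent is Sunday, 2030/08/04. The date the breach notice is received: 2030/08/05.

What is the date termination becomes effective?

The last day of the cure period: 21 calendar days after 2030/08/04 is 2030/08/25.
The date termination becomes effective: 18 calendar days after 2030/08/25 is 2030/09/12. 2030/09/12 is a Thursday, so no roll-forward applies.

2030/09/12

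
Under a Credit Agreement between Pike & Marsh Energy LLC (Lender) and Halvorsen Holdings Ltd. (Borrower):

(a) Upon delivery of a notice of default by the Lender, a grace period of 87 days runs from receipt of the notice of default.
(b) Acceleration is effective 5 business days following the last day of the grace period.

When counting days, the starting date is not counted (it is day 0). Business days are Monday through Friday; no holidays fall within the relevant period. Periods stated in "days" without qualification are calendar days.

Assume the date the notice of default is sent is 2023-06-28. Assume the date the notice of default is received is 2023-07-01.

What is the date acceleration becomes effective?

The last day of the grace period: 2023-07-01 + 87 days = 2023-09-26.
The date acceleration becomes effective: counting 5 business days from Tuesday, 2023-09-26 (Sep 27, Sep 28, Sep 29, Oct 2, Oct 3, skipping weekends) reaches Tuesday, 2023-10-03.

2023-10-03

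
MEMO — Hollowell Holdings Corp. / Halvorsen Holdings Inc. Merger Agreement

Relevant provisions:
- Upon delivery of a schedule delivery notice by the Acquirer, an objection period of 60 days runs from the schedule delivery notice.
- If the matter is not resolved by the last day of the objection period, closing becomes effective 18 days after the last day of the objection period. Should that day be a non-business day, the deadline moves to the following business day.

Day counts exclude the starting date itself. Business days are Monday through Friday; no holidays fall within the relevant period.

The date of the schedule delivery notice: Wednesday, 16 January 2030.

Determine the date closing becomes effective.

4 April 2030

The last day of the objection period: 16 January 2030 + 60 days = 17 March 2030.
The date closing becomes effective: 18 calendar days after 17 March 2030 is 4 April 2030. 4 April 2030 is a Thursday, so no roll-forward applies.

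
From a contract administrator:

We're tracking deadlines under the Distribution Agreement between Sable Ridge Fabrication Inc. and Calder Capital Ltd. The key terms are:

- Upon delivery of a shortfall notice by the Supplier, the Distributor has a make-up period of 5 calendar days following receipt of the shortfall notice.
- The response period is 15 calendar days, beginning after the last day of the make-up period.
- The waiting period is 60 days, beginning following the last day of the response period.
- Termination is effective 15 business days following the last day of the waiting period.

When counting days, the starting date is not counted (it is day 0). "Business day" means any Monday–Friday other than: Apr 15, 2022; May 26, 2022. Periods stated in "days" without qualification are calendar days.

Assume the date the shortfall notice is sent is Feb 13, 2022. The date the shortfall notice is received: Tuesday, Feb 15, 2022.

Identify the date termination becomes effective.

May 30, 2022

The last day of the make-up period: 5 calendar days after Feb 15, 2022 is Feb 20, 2022.
The last day of the response period: 15 calendar days after Feb 20, 2022 is Mar 7, 2022.
The last day of the waiting period: 60 calendar days after Mar 7, 2022 is May 6, 2022.
The date termination becomes effective: 15 business days after Friday, May 6, 2022, skipping weekends and the listed holiday on May 26 — May 9, May 10, May 11, May 12, …, May 25, May 27, May 30 — lands on Monday, May 30, 2022.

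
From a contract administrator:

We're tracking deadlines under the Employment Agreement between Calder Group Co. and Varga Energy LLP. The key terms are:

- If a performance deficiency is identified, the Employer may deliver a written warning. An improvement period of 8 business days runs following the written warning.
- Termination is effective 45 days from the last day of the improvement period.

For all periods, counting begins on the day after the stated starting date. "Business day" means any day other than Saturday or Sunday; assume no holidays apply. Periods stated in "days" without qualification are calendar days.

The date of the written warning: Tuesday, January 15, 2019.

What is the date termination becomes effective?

The last day of the improvement period: counting 8 business days from Tuesday, January 15, 2019 (Jan 16, Jan 17, Jan 18, Jan 21, Jan 22, Jan 23, Jan 24, Jan 25, skipping weekends) reaches Friday, January 25, 2019.
The date termination becomes effective: January 25, 2019 + 45 days = March 11, 2019.

March 11, 2019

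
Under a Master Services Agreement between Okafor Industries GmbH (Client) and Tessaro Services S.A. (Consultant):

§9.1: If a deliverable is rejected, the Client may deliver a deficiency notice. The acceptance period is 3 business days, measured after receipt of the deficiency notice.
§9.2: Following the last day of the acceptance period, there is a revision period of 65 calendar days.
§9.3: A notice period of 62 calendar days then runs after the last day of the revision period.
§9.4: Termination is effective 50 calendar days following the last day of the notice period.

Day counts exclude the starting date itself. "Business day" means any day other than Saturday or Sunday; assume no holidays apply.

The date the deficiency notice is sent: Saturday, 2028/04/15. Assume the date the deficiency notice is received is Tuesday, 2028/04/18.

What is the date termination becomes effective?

The last day of the acceptance period: 3 business days after Tuesday, 2028/04/18, skipping weekends — Apr 19, Apr 20, Apr 21 — lands on Friday, 2028/04/21.
The last day of the revision period: 2028/04/21 + 65 days = 2028/06/25.
The last day of the notice period: 2028/06/25 + 62 days = 2028/08/26.
Adding 50 calendar days to 2028/08/26 gives 2028/10/15, which is the date termination becomes effective.

2028/10/15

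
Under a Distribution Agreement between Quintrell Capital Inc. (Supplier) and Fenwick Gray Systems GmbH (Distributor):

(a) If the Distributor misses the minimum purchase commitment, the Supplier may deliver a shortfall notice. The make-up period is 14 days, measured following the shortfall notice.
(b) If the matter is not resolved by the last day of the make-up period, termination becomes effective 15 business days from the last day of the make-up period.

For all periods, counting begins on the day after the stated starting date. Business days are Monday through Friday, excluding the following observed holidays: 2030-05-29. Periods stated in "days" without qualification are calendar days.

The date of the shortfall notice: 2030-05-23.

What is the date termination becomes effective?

2030-06-27

The last day of the make-up period: 2030-05-23 + 14 days = 2030-06-06.
The date termination becomes effective: counting 15 business days from Thursday, 2030-06-06 (Jun 7, Jun 10, Jun 11, Jun 12, …, Jun 25, Jun 26, Jun 27, skipping weekends) reaches Thursday, 2030-06-27.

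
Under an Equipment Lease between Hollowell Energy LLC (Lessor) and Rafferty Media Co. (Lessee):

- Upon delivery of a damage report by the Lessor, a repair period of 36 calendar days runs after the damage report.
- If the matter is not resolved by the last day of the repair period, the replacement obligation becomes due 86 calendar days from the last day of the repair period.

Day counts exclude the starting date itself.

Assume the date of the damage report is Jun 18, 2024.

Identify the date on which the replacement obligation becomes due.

Oct 18, 2024

Adding 36 calendar days to Jun 18, 2024 gives Jul 24, 2024, which is the last day of the repair period.
The date on which the replacement obligation becomes due: Jul 24, 2024 + 86 days = Oct 18, 2024.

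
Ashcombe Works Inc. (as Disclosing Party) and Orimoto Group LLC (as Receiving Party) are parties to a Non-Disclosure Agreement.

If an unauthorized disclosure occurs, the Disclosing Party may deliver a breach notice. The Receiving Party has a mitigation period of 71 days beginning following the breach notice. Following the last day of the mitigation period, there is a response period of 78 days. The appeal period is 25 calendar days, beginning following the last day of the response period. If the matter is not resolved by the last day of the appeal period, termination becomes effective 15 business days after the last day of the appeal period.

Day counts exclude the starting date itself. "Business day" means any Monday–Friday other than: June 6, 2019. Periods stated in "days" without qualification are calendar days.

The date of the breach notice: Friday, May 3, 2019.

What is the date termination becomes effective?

The last day of the mitigation period: May 3, 2019 + 71 days = July 13, 2019.
The last day of the response period: 78 calendar days after July 13, 2019 is September 29, 2019.
The last day of the appeal period: September 29, 2019 + 25 days = October 24, 2019.
From Thursday, October 24, 2019, 15 business days (Oct 25, Oct 28, Oct 29, Oct 30, …, Nov 12, Nov 13, Nov 14, skipping weekends) brings us to Thursday, November 14, 2019, which is the date termination becomes effective.

November 14, 2019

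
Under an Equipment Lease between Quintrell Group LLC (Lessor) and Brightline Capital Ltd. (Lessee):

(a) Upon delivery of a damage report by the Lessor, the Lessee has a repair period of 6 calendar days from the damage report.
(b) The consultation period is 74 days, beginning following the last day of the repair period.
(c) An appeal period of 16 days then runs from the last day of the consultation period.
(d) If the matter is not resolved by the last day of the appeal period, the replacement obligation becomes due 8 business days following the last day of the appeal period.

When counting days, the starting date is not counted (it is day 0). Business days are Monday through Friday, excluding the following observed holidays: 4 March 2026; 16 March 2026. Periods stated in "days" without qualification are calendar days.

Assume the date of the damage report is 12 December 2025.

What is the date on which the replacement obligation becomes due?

The last day of the repair period: 6 calendar days after 12 December 2025 is 18 December 2025.
The last day of the consultation period: 74 calendar days after 18 December 2025 is 2 March 2026.
The last day of the appeal period: 2 March 2026 + 16 days = 18 March 2026.
The date on which the replacement obligation becomes due: counting 8 business days from Wednesday, 18 March 2026 (Mar 19, Mar 20, Mar 23, Mar 24, Mar 25, Mar 26, Mar 27, Mar 30, skipping weekends) reaches Monday, 30 March 2026.

30 March 2026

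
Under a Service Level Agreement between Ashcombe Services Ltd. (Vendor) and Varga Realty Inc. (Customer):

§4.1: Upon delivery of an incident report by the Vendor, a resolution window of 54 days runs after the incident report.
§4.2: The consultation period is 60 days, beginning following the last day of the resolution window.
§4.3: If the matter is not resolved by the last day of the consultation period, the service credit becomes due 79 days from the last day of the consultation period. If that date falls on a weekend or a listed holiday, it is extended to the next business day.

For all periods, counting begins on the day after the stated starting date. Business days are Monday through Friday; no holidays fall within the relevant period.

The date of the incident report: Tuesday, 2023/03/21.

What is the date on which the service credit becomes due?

Adding 54 calendar days to 2023/03/21 gives 2023/05/14, which is the last day of the resolution window.
Adding 60 calendar days to 2023/05/14 gives 2023/07/13, which is the last day of the consultation period.
Adding 79 calendar days to 2023/07/13 gives 2023/09/30, which is the date on which the service credit becomes due. That falls on a Saturday, so it rolls to the next business day, Monday, 2023/10/02.

2023/10/02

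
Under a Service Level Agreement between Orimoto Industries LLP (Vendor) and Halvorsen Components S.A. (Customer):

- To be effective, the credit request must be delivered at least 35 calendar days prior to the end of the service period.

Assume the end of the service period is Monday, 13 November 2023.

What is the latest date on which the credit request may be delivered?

9 October 2023

Counting back 35 calendar days from 13 November 2023 gives 9 October 2023.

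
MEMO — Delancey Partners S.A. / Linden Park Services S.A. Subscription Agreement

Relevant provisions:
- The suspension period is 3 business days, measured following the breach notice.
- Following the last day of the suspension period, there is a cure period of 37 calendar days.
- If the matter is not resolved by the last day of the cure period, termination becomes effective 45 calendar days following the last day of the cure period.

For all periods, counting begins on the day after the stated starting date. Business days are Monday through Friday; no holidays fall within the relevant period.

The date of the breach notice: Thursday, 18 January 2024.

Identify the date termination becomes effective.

14 April 2024

From Thursday, 18 January 2024, 3 business days (Jan 19, Jan 22, Jan 23, skipping weekends) brings us to Tuesday, 23 January 2024, which is the last day of the suspension period.
The last day of the cure period: 37 calendar days after 23 January 2024 is 29 February 2024.
The date termination becomes effective: 29 February 2024 + 45 days = 14 April 2024.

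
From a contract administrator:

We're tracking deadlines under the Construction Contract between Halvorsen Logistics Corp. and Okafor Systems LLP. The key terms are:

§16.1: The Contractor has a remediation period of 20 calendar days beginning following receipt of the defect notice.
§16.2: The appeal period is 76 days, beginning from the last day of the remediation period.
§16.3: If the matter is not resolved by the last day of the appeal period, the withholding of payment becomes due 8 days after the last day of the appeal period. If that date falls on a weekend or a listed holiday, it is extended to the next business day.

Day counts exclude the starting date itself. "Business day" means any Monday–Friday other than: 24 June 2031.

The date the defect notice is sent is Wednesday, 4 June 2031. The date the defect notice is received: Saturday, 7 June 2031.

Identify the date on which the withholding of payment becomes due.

The last day of the remediation period: 20 calendar days after 7 June 2031 is 27 June 2031.
Adding 76 calendar days to 27 June 2031 gives 11 September 2031, which is the last day of the appeal period.
Adding 8 calendar days to 11 September 2031 gives 19 September 2031, which is the date on which the withholding of payment becomes due. 19 September 2031 is a Friday and is not a listed holiday, so no roll-forward applies.

19 September 2031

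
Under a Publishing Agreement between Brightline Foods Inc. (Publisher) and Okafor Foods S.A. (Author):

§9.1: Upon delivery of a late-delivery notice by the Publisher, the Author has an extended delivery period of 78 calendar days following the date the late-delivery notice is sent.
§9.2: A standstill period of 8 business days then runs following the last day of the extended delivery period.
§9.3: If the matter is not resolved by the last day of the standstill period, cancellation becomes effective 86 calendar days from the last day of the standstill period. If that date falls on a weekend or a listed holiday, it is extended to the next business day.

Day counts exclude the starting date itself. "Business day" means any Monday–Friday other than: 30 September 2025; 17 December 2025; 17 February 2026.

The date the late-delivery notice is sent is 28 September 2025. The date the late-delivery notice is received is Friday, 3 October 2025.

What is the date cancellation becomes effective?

23 March 2026

Adding 78 calendar days to 28 September 2025 gives 15 December 2025, which is the last day of the extended delivery period.
The last day of the standstill period: 8 business days after Monday, 15 December 2025, skipping weekends and the listed holiday on Dec 17 — Dec 16, Dec 18, Dec 19, Dec 22, Dec 23, Dec 24, Dec 25, Dec 26 — lands on Friday, 26 December 2025.
The date cancellation becomes effective: 86 calendar days after 26 December 2025 is 22 March 2026. That falls on a Sunday, so it rolls to the next business day, Monday, 23 March 2026.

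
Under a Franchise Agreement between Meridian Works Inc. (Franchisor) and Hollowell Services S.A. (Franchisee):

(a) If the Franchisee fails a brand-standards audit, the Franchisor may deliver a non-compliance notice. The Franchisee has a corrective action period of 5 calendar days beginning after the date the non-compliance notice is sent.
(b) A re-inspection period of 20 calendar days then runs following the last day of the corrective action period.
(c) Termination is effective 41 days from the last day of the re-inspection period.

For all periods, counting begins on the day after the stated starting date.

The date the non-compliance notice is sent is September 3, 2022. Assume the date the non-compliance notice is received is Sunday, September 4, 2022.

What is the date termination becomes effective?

Adding 5 calendar days to September 3, 2022 gives September 8, 2022, which is the last day of the corrective action period.
The last day of the re-inspection period: 20 calendar days after September 8, 2022 is September 28, 2022.
Adding 41 calendar days to September 28, 2022 gives November 8, 2022, which is the date termination becomes effective.

November 8, 2022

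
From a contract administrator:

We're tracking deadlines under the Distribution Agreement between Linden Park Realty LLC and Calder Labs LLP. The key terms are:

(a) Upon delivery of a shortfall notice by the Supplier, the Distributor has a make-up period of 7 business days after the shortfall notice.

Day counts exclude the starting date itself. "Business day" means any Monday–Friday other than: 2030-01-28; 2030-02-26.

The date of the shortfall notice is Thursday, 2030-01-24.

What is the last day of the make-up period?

2030-02-05

The last day of the make-up period: counting 7 business days from Thursday, 2030-01-24 (Jan 25, Jan 29, Jan 30, Jan 31, Feb 1, Feb 4, Feb 5, skipping weekends and the listed holiday on Jan 28) reaches Tuesday, 2030-02-05.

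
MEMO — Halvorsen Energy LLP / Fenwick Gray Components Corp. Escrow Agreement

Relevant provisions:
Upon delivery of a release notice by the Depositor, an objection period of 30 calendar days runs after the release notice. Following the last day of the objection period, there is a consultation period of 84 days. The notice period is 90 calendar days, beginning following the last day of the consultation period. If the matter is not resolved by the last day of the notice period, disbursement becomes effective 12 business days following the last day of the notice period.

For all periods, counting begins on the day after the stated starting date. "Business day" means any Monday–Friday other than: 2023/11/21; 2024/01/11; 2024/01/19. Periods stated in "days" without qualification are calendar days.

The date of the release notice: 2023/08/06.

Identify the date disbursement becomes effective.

2024/03/13

Adding 30 calendar days to 2023/08/06 gives 2023/09/05, which is the last day of the objection period.
The last day of the consultation period: 2023/09/05 + 84 days = 2023/11/28.
Adding 90 calendar days to 2023/11/28 gives 2024/02/26, which is the last day of the notice period.
The date disbursement becomes effective: counting 12 business days from Monday, 2024/02/26 (Feb 27, Feb 28, Feb 29, Mar 1, …, Mar 11, Mar 12, Mar 13, skipping weekends) reaches Wednesday, 2024/03/13.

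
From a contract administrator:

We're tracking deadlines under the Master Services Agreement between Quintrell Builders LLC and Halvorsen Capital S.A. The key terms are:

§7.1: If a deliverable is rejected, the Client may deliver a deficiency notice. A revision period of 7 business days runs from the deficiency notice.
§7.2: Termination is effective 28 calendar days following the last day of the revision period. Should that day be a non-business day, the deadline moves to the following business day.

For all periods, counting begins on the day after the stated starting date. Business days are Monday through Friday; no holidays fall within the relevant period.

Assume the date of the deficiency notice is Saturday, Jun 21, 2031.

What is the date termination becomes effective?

The last day of the revision period: 7 business days after Saturday, Jun 21, 2031, skipping weekends — Jun 23, Jun 24, Jun 25, Jun 26, Jun 27, Jun 30, Jul 1 — lands on Tuesday, Jul 1, 2031.
The date termination becomes effective: 28 calendar days after Jul 1, 2031 is Jul 29, 2031. Jul 29, 2031 is a Tuesday, so no roll-forward applies.

Jul 29, 2031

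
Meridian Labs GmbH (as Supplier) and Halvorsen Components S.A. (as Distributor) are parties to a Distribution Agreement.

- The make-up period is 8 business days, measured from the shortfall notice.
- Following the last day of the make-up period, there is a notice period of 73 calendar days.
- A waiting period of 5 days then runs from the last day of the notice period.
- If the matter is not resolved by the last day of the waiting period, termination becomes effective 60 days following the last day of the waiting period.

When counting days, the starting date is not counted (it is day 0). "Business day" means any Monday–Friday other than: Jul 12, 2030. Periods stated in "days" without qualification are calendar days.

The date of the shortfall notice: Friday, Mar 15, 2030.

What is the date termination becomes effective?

The last day of the make-up period: 8 business days after Friday, Mar 15, 2030, skipping weekends — Mar 18, Mar 19, Mar 20, Mar 21, Mar 22, Mar 25, Mar 26, Mar 27 — lands on Wednesday, Mar 27, 2030.
Adding 73 calendar days to Mar 27, 2030 gives Jun 8, 2030, which is the last day of the notice period.
Adding 5 calendar days to Jun 8, 2030 gives Jun 13, 2030, which is the last day of the waiting period.
The date termination becomes effective: Jun 13, 2030 + 60 days = Aug 12, 2030.

Aug 12, 2030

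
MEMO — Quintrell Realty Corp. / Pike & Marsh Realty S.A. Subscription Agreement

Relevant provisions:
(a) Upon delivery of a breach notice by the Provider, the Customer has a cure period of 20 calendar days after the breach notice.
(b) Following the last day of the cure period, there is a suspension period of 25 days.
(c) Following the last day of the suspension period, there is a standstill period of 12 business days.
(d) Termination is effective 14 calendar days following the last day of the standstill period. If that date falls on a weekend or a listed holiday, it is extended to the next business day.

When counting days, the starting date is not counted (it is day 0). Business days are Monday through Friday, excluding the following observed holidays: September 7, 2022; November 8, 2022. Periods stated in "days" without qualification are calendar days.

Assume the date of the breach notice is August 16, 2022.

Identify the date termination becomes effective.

November 1, 2022

The last day of the cure period: 20 calendar days after August 16, 2022 is September 5, 2022.
The last day of the suspension period: 25 calendar days after September 5, 2022 is September 30, 2022.
From Friday, September 30, 2022, 12 business days (Oct 3, Oct 4, Oct 5, Oct 6, …, Oct 14, Oct 17, Oct 18, skipping weekends) brings us to Tuesday, October 18, 2022, which is the last day of the standstill period.
The date termination becomes effective: 14 calendar days after October 18, 2022 is November 1, 2022. November 1, 2022 is a Tuesday and is not a listed holiday, so no roll-forward applies.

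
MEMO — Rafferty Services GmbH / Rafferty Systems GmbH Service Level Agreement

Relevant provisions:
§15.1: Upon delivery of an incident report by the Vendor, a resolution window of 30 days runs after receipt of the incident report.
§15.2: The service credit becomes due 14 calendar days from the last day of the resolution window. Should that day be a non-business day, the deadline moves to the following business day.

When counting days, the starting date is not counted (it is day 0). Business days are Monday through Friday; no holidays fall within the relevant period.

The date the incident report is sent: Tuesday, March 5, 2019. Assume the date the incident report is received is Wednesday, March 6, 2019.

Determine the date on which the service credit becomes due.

The last day of the resolution window: March 6, 2019 + 30 days = April 5, 2019.
Adding 14 calendar days to April 5, 2019 gives April 19, 2019, which is the date on which the service credit becomes due. April 19, 2019 is a Friday, so no roll-forward applies.

April 19, 2019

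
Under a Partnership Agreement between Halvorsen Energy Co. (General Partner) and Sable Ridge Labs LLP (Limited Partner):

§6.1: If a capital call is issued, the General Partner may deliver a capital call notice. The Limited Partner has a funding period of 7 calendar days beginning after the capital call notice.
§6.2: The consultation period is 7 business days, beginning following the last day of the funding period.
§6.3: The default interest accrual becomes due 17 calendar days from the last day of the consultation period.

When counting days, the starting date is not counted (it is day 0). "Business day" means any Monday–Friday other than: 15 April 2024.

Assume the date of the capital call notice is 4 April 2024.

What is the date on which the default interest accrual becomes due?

Adding 7 calendar days to 4 April 2024 gives 11 April 2024, which is the last day of the funding period.
The last day of the consultation period: counting 7 business days from Thursday, 11 April 2024 (Apr 12, Apr 16, Apr 17, Apr 18, Apr 19, Apr 22, Apr 23, skipping weekends and the listed holiday on Apr 15) reaches Tuesday, 23 April 2024.
The date on which the default interest accrual becomes due: 17 calendar days after 23 April 2024 is 10 May 2024.

10 May 2024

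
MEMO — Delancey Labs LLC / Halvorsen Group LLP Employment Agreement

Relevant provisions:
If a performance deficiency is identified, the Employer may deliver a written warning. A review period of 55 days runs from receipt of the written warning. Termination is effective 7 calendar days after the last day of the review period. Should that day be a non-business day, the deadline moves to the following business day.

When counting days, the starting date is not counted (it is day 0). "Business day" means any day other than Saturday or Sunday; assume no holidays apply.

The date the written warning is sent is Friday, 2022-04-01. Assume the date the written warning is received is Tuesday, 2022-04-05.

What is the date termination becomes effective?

2022-06-06

Adding 55 calendar days to 2022-04-05 gives 2022-05-30, which is the last day of the review period.
Adding 7 calendar days to 2022-05-30 gives 2022-06-06, which is the date termination becomes effective. 2022-06-06 is a Monday, so no roll-forward applies.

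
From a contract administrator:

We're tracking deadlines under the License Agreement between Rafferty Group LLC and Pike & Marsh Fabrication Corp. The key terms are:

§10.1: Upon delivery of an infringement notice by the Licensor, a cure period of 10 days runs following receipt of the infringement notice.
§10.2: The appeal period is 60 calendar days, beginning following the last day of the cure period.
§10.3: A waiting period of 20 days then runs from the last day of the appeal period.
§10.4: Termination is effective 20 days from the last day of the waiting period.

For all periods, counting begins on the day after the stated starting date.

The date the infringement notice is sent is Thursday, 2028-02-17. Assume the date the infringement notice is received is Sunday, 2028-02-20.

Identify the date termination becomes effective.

The last day of the cure period: 10 calendar days after 2028-02-20 is 2028-03-01.
The last day of the appeal period: 60 calendar days after 2028-03-01 is 2028-04-30.
Adding 20 calendar days to 2028-04-30 gives 2028-05-20, which is the last day of the waiting period.
The date termination becomes effective: 20 calendar days after 2028-05-20 is 2028-06-09.

2028-06-09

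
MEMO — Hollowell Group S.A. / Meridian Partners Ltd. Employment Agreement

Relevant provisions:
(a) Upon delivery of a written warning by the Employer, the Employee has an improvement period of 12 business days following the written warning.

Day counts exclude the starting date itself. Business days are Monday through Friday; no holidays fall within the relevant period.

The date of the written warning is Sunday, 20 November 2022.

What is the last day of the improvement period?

From Sunday, 20 November 2022, 12 business days (Nov 21, Nov 22, Nov 23, Nov 24, …, Dec 2, Dec 5, Dec 6, skipping weekends) brings us to Tuesday, 6 December 2022, which is the last day of the improvement period.

6 December 2022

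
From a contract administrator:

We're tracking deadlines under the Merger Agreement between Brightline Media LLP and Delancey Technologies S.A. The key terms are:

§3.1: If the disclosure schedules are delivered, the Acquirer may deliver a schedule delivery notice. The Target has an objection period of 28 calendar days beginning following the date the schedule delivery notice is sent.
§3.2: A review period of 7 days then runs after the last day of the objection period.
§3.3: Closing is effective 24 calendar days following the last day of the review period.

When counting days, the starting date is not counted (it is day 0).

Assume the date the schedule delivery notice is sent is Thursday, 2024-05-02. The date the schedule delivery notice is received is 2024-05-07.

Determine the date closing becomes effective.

Adding 28 calendar days to 2024-05-02 gives 2024-05-30, which is the last day of the objection period.
The last day of the review period: 7 calendar days after 2024-05-30 is 2024-06-06.
The date closing becomes effective: 24 calendar days after 2024-06-06 is 2024-06-30.

2024-06-30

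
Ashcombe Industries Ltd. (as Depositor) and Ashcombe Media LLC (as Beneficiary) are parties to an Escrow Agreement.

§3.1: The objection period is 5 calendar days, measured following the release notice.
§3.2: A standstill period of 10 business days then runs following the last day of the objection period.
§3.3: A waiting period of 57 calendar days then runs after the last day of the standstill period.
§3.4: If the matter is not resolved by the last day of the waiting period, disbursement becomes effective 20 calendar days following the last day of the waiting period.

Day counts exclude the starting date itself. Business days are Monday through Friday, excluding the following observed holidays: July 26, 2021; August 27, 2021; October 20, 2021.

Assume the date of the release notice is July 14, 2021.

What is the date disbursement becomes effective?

October 19, 2021

Adding 5 calendar days to July 14, 2021 gives July 19, 2021, which is the last day of the objection period.
From Monday, July 19, 2021, 10 business days (Jul 20, Jul 21, Jul 22, Jul 23, Jul 27, Jul 28, Jul 29, Jul 30, Aug 2, Aug 3, skipping weekends and the listed holiday on Jul 26) brings us to Tuesday, August 3, 2021, which is the last day of the standstill period.
The last day of the waiting period: August 3, 2021 + 57 days = September 29, 2021.
The date disbursement becomes effective: September 29, 2021 + 20 days = October 19, 2021.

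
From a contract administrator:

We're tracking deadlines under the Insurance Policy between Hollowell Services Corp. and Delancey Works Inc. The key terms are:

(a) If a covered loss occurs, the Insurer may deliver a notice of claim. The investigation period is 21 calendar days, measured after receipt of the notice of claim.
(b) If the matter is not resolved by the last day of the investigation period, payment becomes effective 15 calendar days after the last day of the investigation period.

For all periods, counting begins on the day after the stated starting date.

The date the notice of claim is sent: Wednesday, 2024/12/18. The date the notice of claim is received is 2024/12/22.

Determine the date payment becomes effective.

The last day of the investigation period: 21 calendar days after 2024/12/22 is 2025/01/12.
The date payment becomes effective: 15 calendar days after 2025/01/12 is 2025/01/27.

2025/01/27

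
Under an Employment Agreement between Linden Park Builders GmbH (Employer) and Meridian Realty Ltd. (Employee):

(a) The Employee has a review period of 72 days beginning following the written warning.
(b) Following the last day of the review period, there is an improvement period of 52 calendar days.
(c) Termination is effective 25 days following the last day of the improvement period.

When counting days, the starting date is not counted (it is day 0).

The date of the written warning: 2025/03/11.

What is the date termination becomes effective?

The last day of the review period: 72 calendar days after 2025/03/11 is 2025/05/22.
Adding 52 calendar days to 2025/05/22 gives 2025/07/13, which is the last day of the improvement period.
Adding 25 calendar days to 2025/07/13 gives 2025/08/07, which is the date termination becomes effective.

2025/08/07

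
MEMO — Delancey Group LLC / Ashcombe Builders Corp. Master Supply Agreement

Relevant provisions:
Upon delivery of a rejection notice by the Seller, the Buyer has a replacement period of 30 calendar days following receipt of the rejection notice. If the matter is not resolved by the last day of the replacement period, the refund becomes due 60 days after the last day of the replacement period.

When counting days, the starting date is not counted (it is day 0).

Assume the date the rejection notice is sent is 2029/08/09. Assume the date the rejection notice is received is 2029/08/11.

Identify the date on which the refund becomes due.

2029/11/09

Adding 30 calendar days to 2029/08/11 gives 2029/09/10, which is the last day of the replacement period.
Adding 60 calendar days to 2029/09/10 gives 2029/11/09, which is the date on which the refund becomes due.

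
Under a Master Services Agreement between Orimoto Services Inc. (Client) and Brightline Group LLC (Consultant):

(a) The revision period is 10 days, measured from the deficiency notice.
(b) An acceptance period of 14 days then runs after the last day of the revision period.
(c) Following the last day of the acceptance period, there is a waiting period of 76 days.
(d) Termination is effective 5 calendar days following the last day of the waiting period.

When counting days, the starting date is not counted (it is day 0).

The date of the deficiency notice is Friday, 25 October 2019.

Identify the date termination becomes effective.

7 February 2020

The last day of the revision period: 25 October 2019 + 10 days = 4 November 2019.
The last day of the acceptance period: 4 November 2019 + 14 days = 18 November 2019.
Adding 76 calendar days to 18 November 2019 gives 2 February 2020, which is the last day of the waiting period.
Adding 5 calendar days to 2 February 2020 gives 7 February 2020, which is the date termination becomes effective.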